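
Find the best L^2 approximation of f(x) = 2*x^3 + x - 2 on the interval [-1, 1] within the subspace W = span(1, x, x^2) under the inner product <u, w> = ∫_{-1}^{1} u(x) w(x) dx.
g(x) = 11*x/5 - 2

The best approximation g ∈ W is the orthogonal projection of f onto W. Writing g = a_0 + a_1 x + a_2 x^2, the coefficients solve the normal equations G · a = b where
  G_{ij} = <φ_i, φ_j> and b_i = <f, φ_i>, with φ_0 = 1, φ_1 = x, φ_2 = x^2.
G =
  [2, 0, 2/3]
  [0, 2/3, 0]
  [2/3, 0, 2/5],
b = (-4, 22/15, -4/3).
Solving gives a_0 = -2, a_1 = 11/5, a_2 = 0, so
  g(x) = 11*x/5 - 2.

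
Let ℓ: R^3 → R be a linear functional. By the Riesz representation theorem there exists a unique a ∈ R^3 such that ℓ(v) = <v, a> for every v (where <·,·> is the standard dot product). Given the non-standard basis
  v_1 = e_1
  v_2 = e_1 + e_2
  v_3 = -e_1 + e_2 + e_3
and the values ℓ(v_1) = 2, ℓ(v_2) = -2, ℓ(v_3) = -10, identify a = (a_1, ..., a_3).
a = (2, -4, -4)

Write a = (a_1, ..., a_3) in the standard basis. For each basis vector v_i, ℓ(v_i) = <v_i, a> is a linear equation in the a_j's. Collect the n equations into a matrix system V a = ℓ, where row i of V is v_i (expressed in the standard basis). Since V is invertible (lower-triangular with 1s on the diagonal, up to permutation), solve by back-substitution:
  V =
[[1, 0, 0],
 [1, 1, 0],
 [-1, 1, 1]]
  V a = (2, -2, -10)
Solving gives a = (2, -4, -4).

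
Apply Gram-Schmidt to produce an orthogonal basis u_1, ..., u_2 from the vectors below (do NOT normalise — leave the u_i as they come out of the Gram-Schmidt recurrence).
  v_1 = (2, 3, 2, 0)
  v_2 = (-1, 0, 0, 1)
Orthogonal basis:
  u_1 = (2, 3, 2, 0)
  u_2 = (-13/17, 6/17, 4/17, 1)

Apply the Gram-Schmidt recurrence
  u_1 = v_1
  u_i = v_i − Σ_{j<i} ((v_i · u_j) / (u_j · u_j)) · u_j.

Step by step this gives:
  u_1 = (2, 3, 2, 0)
  u_2 = (-13/17, 6/17, 4/17, 1)

Orthogonality check:
  u_2 · u_1 = 0 (should be 0)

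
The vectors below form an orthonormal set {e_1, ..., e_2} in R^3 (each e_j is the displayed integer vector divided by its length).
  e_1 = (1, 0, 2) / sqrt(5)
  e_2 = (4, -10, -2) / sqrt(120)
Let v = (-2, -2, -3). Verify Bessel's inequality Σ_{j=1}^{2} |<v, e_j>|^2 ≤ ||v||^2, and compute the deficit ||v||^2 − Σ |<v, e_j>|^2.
Σ |<v, e_j>|^2 = 31/2; ||v||^2 = 17; deficit = 3/2

Write each e_j = u_j / sqrt(<u_j, u_j>) where u_j is the displayed integer vector. Then <v, e_j> = <v, u_j> / sqrt(<u_j, u_j>), so |<v, e_j>|^2 = <v, u_j>^2 / <u_j, u_j>.
Coefficients: <v, e_1> = -8/sqrt(5), <v, e_2> = 18/sqrt(120).
Square and sum: Σ |<v, e_j>|^2 = 31/2.
Compute ||v||^2 = v·v = 17.
Deficit = 17 − 31/2 = 3/2 ≥ 0, confirming Bessel's inequality. (The deficit equals ||v − Σ <v,e_j> e_j||^2, the squared distance from v to span{e_j}.)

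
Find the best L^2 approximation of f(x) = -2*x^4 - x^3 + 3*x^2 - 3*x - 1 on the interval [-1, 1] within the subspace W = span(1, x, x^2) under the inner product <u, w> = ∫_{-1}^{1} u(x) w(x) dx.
g(x) = 9*x^2/7 - 18*x/5 - 29/35

The best approximation g ∈ W is the orthogonal projection of f onto W. Writing g = a_0 + a_1 x + a_2 x^2, the coefficients solve the normal equations G · a = b where
  G_{ij} = <φ_i, φ_j> and b_i = <f, φ_i>, with φ_0 = 1, φ_1 = x, φ_2 = x^2.
G =
  [2, 0, 2/3]
  [0, 2/3, 0]
  [2/3, 0, 2/5],
b = (-4/5, -12/5, -4/105).
Solving gives a_0 = -29/35, a_1 = -18/5, a_2 = 9/7, so
  g(x) = 9*x^2/7 - 18*x/5 - 29/35.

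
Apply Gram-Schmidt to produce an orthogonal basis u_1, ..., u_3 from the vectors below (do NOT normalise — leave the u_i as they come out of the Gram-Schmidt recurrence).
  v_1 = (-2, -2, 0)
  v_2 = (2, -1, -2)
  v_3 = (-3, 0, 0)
Orthogonal basis:
  u_1 = (-2, -2, 0)
  u_2 = (3/2, -3/2, -2)
  u_3 = (-12/17, 12/17, -18/17)

Apply the Gram-Schmidt recurrence
  u_1 = v_1
  u_i = v_i − Σ_{j<i} ((v_i · u_j) / (u_j · u_j)) · u_j.

Step by step this gives:
  u_1 = (-2, -2, 0)
  u_2 = (3/2, -3/2, -2)
  u_3 = (-12/17, 12/17, -18/17)

Orthogonality check:
  u_2 · u_1 = 0 (should be 0)
  u_3 · u_1 = 0 (should be 0)
  u_3 · u_2 = 0 (should be 0)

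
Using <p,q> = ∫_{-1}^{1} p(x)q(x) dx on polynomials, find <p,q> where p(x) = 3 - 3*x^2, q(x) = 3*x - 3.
<p,q> = -12

Expand the product: p(x)·q(x) = -9*x^3 + 9*x^2 + 9*x - 9.
∫_{-1}^{1} of each monomial x^k gives [2/(k+1) if k even, 0 if k odd]. Integrating term-by-term (or equivalently evaluating the antiderivative F(x) = -9*x^4/4 + 3*x^3 + 9*x^2/2 - 9*x at the endpoints):
  F(1) − F(−1) = -15/4 − (33/4) = -12.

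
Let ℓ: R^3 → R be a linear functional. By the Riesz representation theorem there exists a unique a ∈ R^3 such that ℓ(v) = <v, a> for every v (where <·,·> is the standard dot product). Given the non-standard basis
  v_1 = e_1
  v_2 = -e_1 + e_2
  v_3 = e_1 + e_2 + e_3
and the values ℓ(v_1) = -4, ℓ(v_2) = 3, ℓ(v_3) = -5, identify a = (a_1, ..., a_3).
a = (-4, -1, 0)

Write a = (a_1, ..., a_3) in the standard basis. For each basis vector v_i, ℓ(v_i) = <v_i, a> is a linear equation in the a_j's. Collect the n equations into a matrix system V a = ℓ, where row i of V is v_i (expressed in the standard basis). Since V is invertible (lower-triangular with 1s on the diagonal, up to permutation), solve by back-substitution:
  V =
[[1, 0, 0],
 [-1, 1, 0],
 [1, 1, 1]]
  V a = (-4, 3, -5)
Solving gives a = (-4, -1, 0).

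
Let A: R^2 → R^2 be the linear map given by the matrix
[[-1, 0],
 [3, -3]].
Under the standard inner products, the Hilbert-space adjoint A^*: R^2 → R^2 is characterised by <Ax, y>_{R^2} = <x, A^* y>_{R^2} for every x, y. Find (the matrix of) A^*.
A^* = A^T =
[[-1, 3],
 [0, -3]]

For real matrices with standard dot products, the defining identity <Ax, y> = <x, A^* y> gives (Ax)^T y = x^T (A^*) y, i.e. x^T A^T y = x^T (A^*) y. Since this holds for all x, y, we must have A^* = A^T. Therefore
A^* =
[[-1, 3],
 [0, -3]].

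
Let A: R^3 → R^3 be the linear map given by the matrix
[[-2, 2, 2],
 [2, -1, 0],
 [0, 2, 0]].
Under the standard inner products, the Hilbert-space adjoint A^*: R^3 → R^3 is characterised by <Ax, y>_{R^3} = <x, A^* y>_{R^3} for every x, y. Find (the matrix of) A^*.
A^* = A^T =
[[-2, 2, 0],
 [2, -1, 2],
 [2, 0, 0]]

For real matrices with standard dot products, the defining identity <Ax, y> = <x, A^* y> gives (Ax)^T y = x^T (A^*) y, i.e. x^T A^T y = x^T (A^*) y. Since this holds for all x, y, we must have A^* = A^T. Therefore
A^* =
[[-2, 2, 0],
 [2, -1, 2],
 [2, 0, 0]].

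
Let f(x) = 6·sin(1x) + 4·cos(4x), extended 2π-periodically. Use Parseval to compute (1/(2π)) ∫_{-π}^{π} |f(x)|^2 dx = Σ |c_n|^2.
Σ |c_n|^2 = 26

Expand |f|^2 and use orthogonality of {sin(nx), cos(mx)} on [-π, π]:
  ∫_{-π}^{π} sin(nx)^2 dx = π, ∫ cos(mx)^2 dx = π, and cross terms integrate to 0.
So ∫_{-π}^{π} f(x)^2 dx = 6^2 · π + 4^2 · π = (36 + 16)π.
Divide by 2π: (36 + 16)/2 = 26.
By Parseval, this equals Σ |c_n|^2.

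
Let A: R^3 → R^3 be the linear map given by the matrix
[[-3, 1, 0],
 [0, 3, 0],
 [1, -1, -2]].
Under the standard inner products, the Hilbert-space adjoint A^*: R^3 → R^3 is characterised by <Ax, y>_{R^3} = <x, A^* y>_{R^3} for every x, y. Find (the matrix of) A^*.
A^* = A^T =
[[-3, 0, 1],
 [1, 3, -1],
 [0, 0, -2]]

For real matrices with standard dot products, the defining identity <Ax, y> = <x, A^* y> gives (Ax)^T y = x^T (A^*) y, i.e. x^T A^T y = x^T (A^*) y. Since this holds for all x, y, we must have A^* = A^T. Therefore
A^* =
[[-3, 0, 1],
 [1, 3, -1],
 [0, 0, -2]].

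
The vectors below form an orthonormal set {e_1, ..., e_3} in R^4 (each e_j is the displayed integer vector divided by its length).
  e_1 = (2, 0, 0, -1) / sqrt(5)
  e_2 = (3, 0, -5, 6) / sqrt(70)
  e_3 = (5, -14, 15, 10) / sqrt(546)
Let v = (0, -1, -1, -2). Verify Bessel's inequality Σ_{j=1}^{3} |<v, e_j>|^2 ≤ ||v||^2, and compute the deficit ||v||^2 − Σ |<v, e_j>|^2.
Σ |<v, e_j>|^2 = 30/13; ||v||^2 = 6; deficit = 48/13

Write each e_j = u_j / sqrt(<u_j, u_j>) where u_j is the displayed integer vector. Then <v, e_j> = <v, u_j> / sqrt(<u_j, u_j>), so |<v, e_j>|^2 = <v, u_j>^2 / <u_j, u_j>.
Coefficients: <v, e_1> = 2/sqrt(5), <v, e_2> = -7/sqrt(70), <v, e_3> = -21/sqrt(546).
Square and sum: Σ |<v, e_j>|^2 = 30/13.
Compute ||v||^2 = v·v = 6.
Deficit = 6 − 30/13 = 48/13 ≥ 0, confirming Bessel's inequality. (The deficit equals ||v − Σ <v,e_j> e_j||^2, the squared distance from v to span{e_j}.)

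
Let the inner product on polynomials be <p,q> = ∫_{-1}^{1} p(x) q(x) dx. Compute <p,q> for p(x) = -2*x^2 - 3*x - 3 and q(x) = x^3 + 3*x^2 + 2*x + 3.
<p,q> = -178/5

Expand the product: p(x)·q(x) = -2*x^5 - 9*x^4 - 16*x^3 - 21*x^2 - 15*x - 9.
∫_{-1}^{1} of each monomial x^k gives [2/(k+1) if k even, 0 if k odd]. Integrating term-by-term (or equivalently evaluating the antiderivative F(x) = -x^6/3 - 9*x^5/5 - 4*x^4 - 7*x^3 - 15*x^2/2 - 9*x at the endpoints):
  F(1) − F(−1) = -889/30 − (179/30) = -178/5.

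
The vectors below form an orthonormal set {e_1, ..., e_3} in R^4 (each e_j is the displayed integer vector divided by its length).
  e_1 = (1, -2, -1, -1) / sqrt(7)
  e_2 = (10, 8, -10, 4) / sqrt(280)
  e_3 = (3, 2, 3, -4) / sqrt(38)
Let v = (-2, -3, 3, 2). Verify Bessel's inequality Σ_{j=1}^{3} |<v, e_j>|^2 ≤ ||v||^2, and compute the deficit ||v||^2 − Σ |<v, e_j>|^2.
Σ |<v, e_j>|^2 = 1794/95; ||v||^2 = 26; deficit = 676/95

Write each e_j = u_j / sqrt(<u_j, u_j>) where u_j is the displayed integer vector. Then <v, e_j> = <v, u_j> / sqrt(<u_j, u_j>), so |<v, e_j>|^2 = <v, u_j>^2 / <u_j, u_j>.
Coefficients: <v, e_1> = -1/sqrt(7), <v, e_2> = -66/sqrt(280), <v, e_3> = -11/sqrt(38).
Square and sum: Σ |<v, e_j>|^2 = 1794/95.
Compute ||v||^2 = v·v = 26.
Deficit = 26 − 1794/95 = 676/95 ≥ 0, confirming Bessel's inequality. (The deficit equals ||v − Σ <v,e_j> e_j||^2, the squared distance from v to span{e_j}.)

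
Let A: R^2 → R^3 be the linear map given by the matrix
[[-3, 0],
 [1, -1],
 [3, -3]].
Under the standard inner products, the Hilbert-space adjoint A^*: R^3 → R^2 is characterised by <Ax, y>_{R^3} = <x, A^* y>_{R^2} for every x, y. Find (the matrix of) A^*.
A^* = A^T =
[[-3, 1, 3],
 [0, -1, -3]]

For real matrices with standard dot products, the defining identity <Ax, y> = <x, A^* y> gives (Ax)^T y = x^T (A^*) y, i.e. x^T A^T y = x^T (A^*) y. Since this holds for all x, y, we must have A^* = A^T. Therefore
A^* =
[[-3, 1, 3],
 [0, -1, -3]].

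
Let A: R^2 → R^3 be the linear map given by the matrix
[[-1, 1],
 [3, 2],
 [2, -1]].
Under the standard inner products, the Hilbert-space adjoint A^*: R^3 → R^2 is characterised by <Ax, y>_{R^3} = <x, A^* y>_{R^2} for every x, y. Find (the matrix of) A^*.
A^* = A^T =
[[-1, 3, 2],
 [1, 2, -1]]

For real matrices with standard dot products, the defining identity <Ax, y> = <x, A^* y> gives (Ax)^T y = x^T (A^*) y, i.e. x^T A^T y = x^T (A^*) y. Since this holds for all x, y, we must have A^* = A^T. Therefore
A^* =
[[-1, 3, 2],
 [1, 2, -1]].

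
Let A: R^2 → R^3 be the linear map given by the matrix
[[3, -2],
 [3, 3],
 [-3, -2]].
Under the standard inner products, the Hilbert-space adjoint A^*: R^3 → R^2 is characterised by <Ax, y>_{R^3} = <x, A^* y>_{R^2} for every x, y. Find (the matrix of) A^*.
A^* = A^T =
[[3, 3, -3],
 [-2, 3, -2]]

For real matrices with standard dot products, the defining identity <Ax, y> = <x, A^* y> gives (Ax)^T y = x^T (A^*) y, i.e. x^T A^T y = x^T (A^*) y. Since this holds for all x, y, we must have A^* = A^T. Therefore
A^* =
[[3, 3, -3],
 [-2, 3, -2]].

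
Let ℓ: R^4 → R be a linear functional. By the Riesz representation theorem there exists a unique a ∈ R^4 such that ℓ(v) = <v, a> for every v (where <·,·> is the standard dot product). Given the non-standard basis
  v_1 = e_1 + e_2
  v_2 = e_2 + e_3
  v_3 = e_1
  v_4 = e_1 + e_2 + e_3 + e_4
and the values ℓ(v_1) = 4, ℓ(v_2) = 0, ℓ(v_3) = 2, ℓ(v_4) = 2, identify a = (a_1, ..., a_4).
a = (2, 2, -2, 0)

Write a = (a_1, ..., a_4) in the standard basis. For each basis vector v_i, ℓ(v_i) = <v_i, a> is a linear equation in the a_j's. Collect the n equations into a matrix system V a = ℓ, where row i of V is v_i (expressed in the standard basis). Since V is invertible (lower-triangular with 1s on the diagonal, up to permutation), solve by back-substitution:
  V =
[[1, 1, 0, 0],
 [0, 1, 1, 0],
 [1, 0, 0, 0],
 [1, 1, 1, 1]]
  V a = (4, 0, 2, 2)
Solving gives a = (2, 2, -2, 0).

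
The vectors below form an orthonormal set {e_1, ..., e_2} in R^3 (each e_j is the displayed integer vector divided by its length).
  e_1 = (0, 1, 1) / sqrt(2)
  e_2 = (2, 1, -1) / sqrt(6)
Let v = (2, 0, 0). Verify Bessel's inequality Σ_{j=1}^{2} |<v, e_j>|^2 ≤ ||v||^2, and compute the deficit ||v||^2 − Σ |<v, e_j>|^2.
Σ |<v, e_j>|^2 = 8/3; ||v||^2 = 4; deficit = 4/3

Write each e_j = u_j / sqrt(<u_j, u_j>) where u_j is the displayed integer vector. Then <v, e_j> = <v, u_j> / sqrt(<u_j, u_j>), so |<v, e_j>|^2 = <v, u_j>^2 / <u_j, u_j>.
Coefficients: <v, e_1> = 0/sqrt(2), <v, e_2> = 4/sqrt(6).
Square and sum: Σ |<v, e_j>|^2 = 8/3.
Compute ||v||^2 = v·v = 4.
Deficit = 4 − 8/3 = 4/3 ≥ 0, confirming Bessel's inequality. (The deficit equals ||v − Σ <v,e_j> e_j||^2, the squared distance from v to span{e_j}.)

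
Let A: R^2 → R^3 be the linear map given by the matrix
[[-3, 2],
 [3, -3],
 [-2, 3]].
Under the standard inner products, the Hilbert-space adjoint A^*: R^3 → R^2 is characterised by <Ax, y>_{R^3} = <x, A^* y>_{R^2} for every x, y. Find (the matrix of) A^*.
A^* = A^T =
[[-3, 3, -2],
 [2, -3, 3]]

For real matrices with standard dot products, the defining identity <Ax, y> = <x, A^* y> gives (Ax)^T y = x^T (A^*) y, i.e. x^T A^T y = x^T (A^*) y. Since this holds for all x, y, we must have A^* = A^T. Therefore
A^* =
[[-3, 3, -2],
 [2, -3, 3]].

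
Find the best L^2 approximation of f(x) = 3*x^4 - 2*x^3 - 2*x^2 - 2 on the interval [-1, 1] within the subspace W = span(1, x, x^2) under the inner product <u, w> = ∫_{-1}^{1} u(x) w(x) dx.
g(x) = 4*x^2/7 - 6*x/5 - 79/35

The best approximation g ∈ W is the orthogonal projection of f onto W. Writing g = a_0 + a_1 x + a_2 x^2, the coefficients solve the normal equations G · a = b where
  G_{ij} = <φ_i, φ_j> and b_i = <f, φ_i>, with φ_0 = 1, φ_1 = x, φ_2 = x^2.
G =
  [2, 0, 2/3]
  [0, 2/3, 0]
  [2/3, 0, 2/5],
b = (-62/15, -4/5, -134/105).
Solving gives a_0 = -79/35, a_1 = -6/5, a_2 = 4/7, so
  g(x) = 4*x^2/7 - 6*x/5 - 79/35.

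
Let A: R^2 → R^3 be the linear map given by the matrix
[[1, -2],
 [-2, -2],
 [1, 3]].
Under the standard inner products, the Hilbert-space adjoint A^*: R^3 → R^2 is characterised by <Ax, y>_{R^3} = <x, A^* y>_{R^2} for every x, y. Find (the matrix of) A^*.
A^* = A^T =
[[1, -2, 1],
 [-2, -2, 3]]

For real matrices with standard dot products, the defining identity <Ax, y> = <x, A^* y> gives (Ax)^T y = x^T (A^*) y, i.e. x^T A^T y = x^T (A^*) y. Since this holds for all x, y, we must have A^* = A^T. Therefore
A^* =
[[1, -2, 1],
 [-2, -2, 3]].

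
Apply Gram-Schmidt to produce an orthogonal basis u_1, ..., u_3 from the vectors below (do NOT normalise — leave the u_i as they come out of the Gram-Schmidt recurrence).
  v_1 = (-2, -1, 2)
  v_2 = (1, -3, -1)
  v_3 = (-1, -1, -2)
Orthogonal basis:
  u_1 = (-2, -1, 2)
  u_2 = (7/9, -28/9, -7/9)
  u_3 = (-3/2, 0, -3/2)

Apply the Gram-Schmidt recurrence
  u_1 = v_1
  u_i = v_i − Σ_{j<i} ((v_i · u_j) / (u_j · u_j)) · u_j.

Step by step this gives:
  u_1 = (-2, -1, 2)
  u_2 = (7/9, -28/9, -7/9)
  u_3 = (-3/2, 0, -3/2)

Orthogonality check:
  u_2 · u_1 = 0 (should be 0)
  u_3 · u_1 = 0 (should be 0)
  u_3 · u_2 = 0 (should be 0)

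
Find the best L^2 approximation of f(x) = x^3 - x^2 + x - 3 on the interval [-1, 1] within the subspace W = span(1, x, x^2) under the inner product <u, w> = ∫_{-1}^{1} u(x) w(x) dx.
g(x) = -x^2 + 8*x/5 - 3

The best approximation g ∈ W is the orthogonal projection of f onto W. Writing g = a_0 + a_1 x + a_2 x^2, the coefficients solve the normal equations G · a = b where
  G_{ij} = <φ_i, φ_j> and b_i = <f, φ_i>, with φ_0 = 1, φ_1 = x, φ_2 = x^2.
G =
  [2, 0, 2/3]
  [0, 2/3, 0]
  [2/3, 0, 2/5],
b = (-20/3, 16/15, -12/5).
Solving gives a_0 = -3, a_1 = 8/5, a_2 = -1, so
  g(x) = -x^2 + 8*x/5 - 3.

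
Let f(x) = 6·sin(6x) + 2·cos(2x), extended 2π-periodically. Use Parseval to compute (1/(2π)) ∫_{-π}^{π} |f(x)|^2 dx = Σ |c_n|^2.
Σ |c_n|^2 = 20

Expand |f|^2 and use orthogonality of {sin(nx), cos(mx)} on [-π, π]:
  ∫_{-π}^{π} sin(nx)^2 dx = π, ∫ cos(mx)^2 dx = π, and cross terms integrate to 0.
So ∫_{-π}^{π} f(x)^2 dx = 6^2 · π + 2^2 · π = (36 + 4)π.
Divide by 2π: (36 + 4)/2 = 20.
By Parseval, this equals Σ |c_n|^2.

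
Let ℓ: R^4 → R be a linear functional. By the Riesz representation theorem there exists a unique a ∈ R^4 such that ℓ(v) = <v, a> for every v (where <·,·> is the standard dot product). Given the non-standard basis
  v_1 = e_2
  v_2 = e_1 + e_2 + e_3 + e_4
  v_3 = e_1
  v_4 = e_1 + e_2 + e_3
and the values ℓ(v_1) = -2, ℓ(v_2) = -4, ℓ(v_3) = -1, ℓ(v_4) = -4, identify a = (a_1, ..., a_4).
a = (-1, -2, -1, 0)

Write a = (a_1, ..., a_4) in the standard basis. For each basis vector v_i, ℓ(v_i) = <v_i, a> is a linear equation in the a_j's. Collect the n equations into a matrix system V a = ℓ, where row i of V is v_i (expressed in the standard basis). Since V is invertible (lower-triangular with 1s on the diagonal, up to permutation), solve by back-substitution:
  V =
[[0, 1, 0, 0],
 [1, 1, 1, 1],
 [1, 0, 0, 0],
 [1, 1, 1, 0]]
  V a = (-2, -4, -1, -4)
Solving gives a = (-1, -2, -1, 0).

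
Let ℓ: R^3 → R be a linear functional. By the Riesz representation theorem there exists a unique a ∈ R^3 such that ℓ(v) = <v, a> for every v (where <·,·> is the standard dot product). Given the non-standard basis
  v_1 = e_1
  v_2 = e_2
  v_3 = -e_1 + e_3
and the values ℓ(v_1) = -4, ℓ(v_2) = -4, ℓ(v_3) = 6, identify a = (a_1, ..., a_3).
a = (-4, -4, 2)

Write a = (a_1, ..., a_3) in the standard basis. For each basis vector v_i, ℓ(v_i) = <v_i, a> is a linear equation in the a_j's. Collect the n equations into a matrix system V a = ℓ, where row i of V is v_i (expressed in the standard basis). Since V is invertible (lower-triangular with 1s on the diagonal, up to permutation), solve by back-substitution:
  V =
[[1, 0, 0],
 [0, 1, 0],
 [-1, 0, 1]]
  V a = (-4, -4, 6)
Solving gives a = (-4, -4, 2).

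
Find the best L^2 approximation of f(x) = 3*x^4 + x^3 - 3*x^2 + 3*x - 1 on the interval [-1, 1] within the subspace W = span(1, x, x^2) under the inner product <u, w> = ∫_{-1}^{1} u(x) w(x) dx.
g(x) = -3*x^2/7 + 18*x/5 - 44/35

The best approximation g ∈ W is the orthogonal projection of f onto W. Writing g = a_0 + a_1 x + a_2 x^2, the coefficients solve the normal equations G · a = b where
  G_{ij} = <φ_i, φ_j> and b_i = <f, φ_i>, with φ_0 = 1, φ_1 = x, φ_2 = x^2.
G =
  [2, 0, 2/3]
  [0, 2/3, 0]
  [2/3, 0, 2/5],
b = (-14/5, 12/5, -106/105).
Solving gives a_0 = -44/35, a_1 = 18/5, a_2 = -3/7, so
  g(x) = -3*x^2/7 + 18*x/5 - 44/35.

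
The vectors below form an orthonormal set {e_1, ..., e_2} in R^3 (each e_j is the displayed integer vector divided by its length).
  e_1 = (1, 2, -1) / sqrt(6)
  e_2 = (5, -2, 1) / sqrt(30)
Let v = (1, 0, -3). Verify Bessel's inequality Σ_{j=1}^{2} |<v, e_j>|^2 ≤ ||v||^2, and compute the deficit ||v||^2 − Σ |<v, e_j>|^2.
Σ |<v, e_j>|^2 = 14/5; ||v||^2 = 10; deficit = 36/5

Write each e_j = u_j / sqrt(<u_j, u_j>) where u_j is the displayed integer vector. Then <v, e_j> = <v, u_j> / sqrt(<u_j, u_j>), so |<v, e_j>|^2 = <v, u_j>^2 / <u_j, u_j>.
Coefficients: <v, e_1> = 4/sqrt(6), <v, e_2> = 2/sqrt(30).
Square and sum: Σ |<v, e_j>|^2 = 14/5.
Compute ||v||^2 = v·v = 10.
Deficit = 10 − 14/5 = 36/5 ≥ 0, confirming Bessel's inequality. (The deficit equals ||v − Σ <v,e_j> e_j||^2, the squared distance from v to span{e_j}.)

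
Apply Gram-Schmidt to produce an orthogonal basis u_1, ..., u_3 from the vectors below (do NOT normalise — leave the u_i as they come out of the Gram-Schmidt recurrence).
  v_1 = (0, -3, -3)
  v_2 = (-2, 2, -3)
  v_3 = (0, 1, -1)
Orthogonal basis:
  u_1 = (0, -3, -3)
  u_2 = (-2, 5/2, -5/2)
  u_3 = (20/33, 8/33, -8/33)

Apply the Gram-Schmidt recurrence
  u_1 = v_1
  u_i = v_i − Σ_{j<i} ((v_i · u_j) / (u_j · u_j)) · u_j.

Step by step this gives:
  u_1 = (0, -3, -3)
  u_2 = (-2, 5/2, -5/2)
  u_3 = (20/33, 8/33, -8/33)

Orthogonality check:
  u_2 · u_1 = 0 (should be 0)
  u_3 · u_1 = 0 (should be 0)
  u_3 · u_2 = 0 (should be 0)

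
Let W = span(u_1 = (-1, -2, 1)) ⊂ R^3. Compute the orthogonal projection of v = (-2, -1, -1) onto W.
proj_W(v) = (-1/2, -1, 1/2)

Set up U = [u_1 | ... | u_1] ∈ R^(3×1). The projector onto W = col(U) is P = U (U^T U)^(-1) U^T.
Compute U^T U =
  [6],
and U^T v = (3).
Solve U^T U · c = U^T v for the coefficients: c = (1/2). The projection is proj_W(v) = U c.
Check: (v - proj_W(v)) · u_1 = 0  (should be 0).
Result: proj_W(v) = (-1/2, -1, 1/2).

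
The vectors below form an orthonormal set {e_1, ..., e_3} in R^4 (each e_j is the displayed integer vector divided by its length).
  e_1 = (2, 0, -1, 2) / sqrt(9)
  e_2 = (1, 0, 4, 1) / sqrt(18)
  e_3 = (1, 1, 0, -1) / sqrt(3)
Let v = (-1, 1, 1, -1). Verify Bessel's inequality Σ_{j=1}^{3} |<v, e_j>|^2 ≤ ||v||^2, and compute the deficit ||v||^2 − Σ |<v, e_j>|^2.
Σ |<v, e_j>|^2 = 10/3; ||v||^2 = 4; deficit = 2/3

Write each e_j = u_j / sqrt(<u_j, u_j>) where u_j is the displayed integer vector. Then <v, e_j> = <v, u_j> / sqrt(<u_j, u_j>), so |<v, e_j>|^2 = <v, u_j>^2 / <u_j, u_j>.
Coefficients: <v, e_1> = -5/sqrt(9), <v, e_2> = 2/sqrt(18), <v, e_3> = 1/sqrt(3).
Square and sum: Σ |<v, e_j>|^2 = 10/3.
Compute ||v||^2 = v·v = 4.
Deficit = 4 − 10/3 = 2/3 ≥ 0, confirming Bessel's inequality. (The deficit equals ||v − Σ <v,e_j> e_j||^2, the squared distance from v to span{e_j}.)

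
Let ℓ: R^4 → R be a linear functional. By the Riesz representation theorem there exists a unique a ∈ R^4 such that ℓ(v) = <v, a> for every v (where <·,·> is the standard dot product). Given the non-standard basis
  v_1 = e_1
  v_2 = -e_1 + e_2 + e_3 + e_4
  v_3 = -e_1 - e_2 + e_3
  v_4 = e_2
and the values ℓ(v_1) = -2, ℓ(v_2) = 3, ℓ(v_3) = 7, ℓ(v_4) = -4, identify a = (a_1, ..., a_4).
a = (-2, -4, 1, 4)

Write a = (a_1, ..., a_4) in the standard basis. For each basis vector v_i, ℓ(v_i) = <v_i, a> is a linear equation in the a_j's. Collect the n equations into a matrix system V a = ℓ, where row i of V is v_i (expressed in the standard basis). Since V is invertible (lower-triangular with 1s on the diagonal, up to permutation), solve by back-substitution:
  V =
[[1, 0, 0, 0],
 [-1, 1, 1, 1],
 [-1, -1, 1, 0],
 [0, 1, 0, 0]]
  V a = (-2, 3, 7, -4)
Solving gives a = (-2, -4, 1, 4).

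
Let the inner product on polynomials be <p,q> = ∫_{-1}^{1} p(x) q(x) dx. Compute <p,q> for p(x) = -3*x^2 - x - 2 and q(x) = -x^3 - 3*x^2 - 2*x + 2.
<p,q> = -8/3

Expand the product: p(x)·q(x) = 3*x^5 + 10*x^4 + 11*x^3 + 2*x^2 + 2*x - 4.
∫_{-1}^{1} of each monomial x^k gives [2/(k+1) if k even, 0 if k odd]. Integrating term-by-term (or equivalently evaluating the antiderivative F(x) = x^6/2 + 2*x^5 + 11*x^4/4 + 2*x^3/3 + x^2 - 4*x at the endpoints):
  F(1) − F(−1) = 35/12 − (67/12) = -8/3.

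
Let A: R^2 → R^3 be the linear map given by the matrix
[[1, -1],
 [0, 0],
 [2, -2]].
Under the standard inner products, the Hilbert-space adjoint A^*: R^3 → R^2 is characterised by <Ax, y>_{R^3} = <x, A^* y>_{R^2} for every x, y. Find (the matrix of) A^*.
A^* = A^T =
[[1, 0, 2],
 [-1, 0, -2]]

For real matrices with standard dot products, the defining identity <Ax, y> = <x, A^* y> gives (Ax)^T y = x^T (A^*) y, i.e. x^T A^T y = x^T (A^*) y. Since this holds for all x, y, we must have A^* = A^T. Therefore
A^* =
[[1, 0, 2],
 [-1, 0, -2]].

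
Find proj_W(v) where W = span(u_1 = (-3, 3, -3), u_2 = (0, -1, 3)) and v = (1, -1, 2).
proj_W(v) = (6/7, -17/14, 27/14)

Set up U = [u_1 | ... | u_2] ∈ R^(3×2). The projector onto W = col(U) is P = U (U^T U)^(-1) U^T.
Compute U^T U =
  [27, -12]
  [-12, 10],
and U^T v = (-12, 7).
Solve U^T U · c = U^T v for the coefficients: c = (-2/7, 5/14). The projection is proj_W(v) = U c.
Check: (v - proj_W(v)) · u_1 = 0  (should be 0).
Check: (v - proj_W(v)) · u_2 = 0  (should be 0).
Result: proj_W(v) = (6/7, -17/14, 27/14).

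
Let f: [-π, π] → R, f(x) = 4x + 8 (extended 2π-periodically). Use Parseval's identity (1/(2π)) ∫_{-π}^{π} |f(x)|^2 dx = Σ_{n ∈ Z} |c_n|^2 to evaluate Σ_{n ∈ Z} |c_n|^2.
Σ |c_n|^2 = 16π^2/3 + 64

Expand and integrate term by term over [-π, π]:
  ∫ (4x)^2 dx = 16·(2π^3/3); ∫ 2·4·(8)·x dx = 0 (odd integrand); ∫ 8^2 dx = 64·2π.
So (1/(2π)) ∫_{-π}^{π} (4x + 8)^2 dx = 16π^2/3 + 64 = 16π^2/3 + 64.
Parseval ⇒ Σ |c_n|^2 = 16π^2/3 + 64.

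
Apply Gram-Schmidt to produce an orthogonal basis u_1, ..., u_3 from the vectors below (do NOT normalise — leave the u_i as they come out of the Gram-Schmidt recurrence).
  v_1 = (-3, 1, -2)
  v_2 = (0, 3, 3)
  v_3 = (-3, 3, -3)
Orthogonal basis:
  u_1 = (-3, 1, -2)
  u_2 = (-9/14, 45/14, 18/7)
  u_3 = (1, 1, -1)

Apply the Gram-Schmidt recurrence
  u_1 = v_1
  u_i = v_i − Σ_{j<i} ((v_i · u_j) / (u_j · u_j)) · u_j.

Step by step this gives:
  u_1 = (-3, 1, -2)
  u_2 = (-9/14, 45/14, 18/7)
  u_3 = (1, 1, -1)

Orthogonality check:
  u_2 · u_1 = 0 (should be 0)
  u_3 · u_1 = 0 (should be 0)
  u_3 · u_2 = 0 (should be 0)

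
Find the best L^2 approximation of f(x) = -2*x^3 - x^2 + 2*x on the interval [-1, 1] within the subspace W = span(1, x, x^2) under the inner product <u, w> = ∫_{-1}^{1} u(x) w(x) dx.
g(x) = -x^2 + 4*x/5

The best approximation g ∈ W is the orthogonal projection of f onto W. Writing g = a_0 + a_1 x + a_2 x^2, the coefficients solve the normal equations G · a = b where
  G_{ij} = <φ_i, φ_j> and b_i = <f, φ_i>, with φ_0 = 1, φ_1 = x, φ_2 = x^2.
G =
  [2, 0, 2/3]
  [0, 2/3, 0]
  [2/3, 0, 2/5],
b = (-2/3, 8/15, -2/5).
Solving gives a_0 = 0, a_1 = 4/5, a_2 = -1, so
  g(x) = -x^2 + 4*x/5.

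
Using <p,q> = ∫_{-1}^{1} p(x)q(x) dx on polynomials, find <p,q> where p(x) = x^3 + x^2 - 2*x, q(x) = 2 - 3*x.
<p,q> = 62/15

Expand the product: p(x)·q(x) = -3*x^4 - x^3 + 8*x^2 - 4*x.
∫_{-1}^{1} of each monomial x^k gives [2/(k+1) if k even, 0 if k odd]. Integrating term-by-term (or equivalently evaluating the antiderivative F(x) = -3*x^5/5 - x^4/4 + 8*x^3/3 - 2*x^2 at the endpoints):
  F(1) − F(−1) = -11/60 − (-259/60) = 62/15.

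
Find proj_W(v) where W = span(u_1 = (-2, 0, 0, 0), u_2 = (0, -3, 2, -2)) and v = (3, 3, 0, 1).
proj_W(v) = (3, 33/17, -22/17, 22/17)

Set up U = [u_1 | ... | u_2] ∈ R^(4×2). The projector onto W = col(U) is P = U (U^T U)^(-1) U^T.
Compute U^T U =
  [4, 0]
  [0, 17],
and U^T v = (-6, -11).
Solve U^T U · c = U^T v for the coefficients: c = (-3/2, -11/17). The projection is proj_W(v) = U c.
Check: (v - proj_W(v)) · u_1 = 0  (should be 0).
Check: (v - proj_W(v)) · u_2 = 0  (should be 0).
Result: proj_W(v) = (3, 33/17, -22/17, 22/17).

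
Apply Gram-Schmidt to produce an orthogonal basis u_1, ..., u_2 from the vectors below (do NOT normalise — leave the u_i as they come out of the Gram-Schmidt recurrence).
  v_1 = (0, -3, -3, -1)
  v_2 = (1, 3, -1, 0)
Orthogonal basis:
  u_1 = (0, -3, -3, -1)
  u_2 = (1, 39/19, -37/19, -6/19)

Apply the Gram-Schmidt recurrence
  u_1 = v_1
  u_i = v_i − Σ_{j<i} ((v_i · u_j) / (u_j · u_j)) · u_j.

Step by step this gives:
  u_1 = (0, -3, -3, -1)
  u_2 = (1, 39/19, -37/19, -6/19)

Orthogonality check:
  u_2 · u_1 = 0 (should be 0)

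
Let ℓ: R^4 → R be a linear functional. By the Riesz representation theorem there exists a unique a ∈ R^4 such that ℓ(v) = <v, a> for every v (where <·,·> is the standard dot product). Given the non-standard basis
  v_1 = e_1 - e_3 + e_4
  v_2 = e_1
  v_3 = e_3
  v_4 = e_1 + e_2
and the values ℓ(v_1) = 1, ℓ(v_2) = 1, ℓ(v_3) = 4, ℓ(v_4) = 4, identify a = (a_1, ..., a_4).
a = (1, 3, 4, 4)

Write a = (a_1, ..., a_4) in the standard basis. For each basis vector v_i, ℓ(v_i) = <v_i, a> is a linear equation in the a_j's. Collect the n equations into a matrix system V a = ℓ, where row i of V is v_i (expressed in the standard basis). Since V is invertible (lower-triangular with 1s on the diagonal, up to permutation), solve by back-substitution:
  V =
[[1, 0, -1, 1],
 [1, 0, 0, 0],
 [0, 0, 1, 0],
 [1, 1, 0, 0]]
  V a = (1, 1, 4, 4)
Solving gives a = (1, 3, 4, 4).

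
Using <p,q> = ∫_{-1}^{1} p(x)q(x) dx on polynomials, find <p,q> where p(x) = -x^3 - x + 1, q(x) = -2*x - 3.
<p,q> = -58/15

Expand the product: p(x)·q(x) = 2*x^4 + 3*x^3 + 2*x^2 + x - 3.
∫_{-1}^{1} of each monomial x^k gives [2/(k+1) if k even, 0 if k odd]. Integrating term-by-term (or equivalently evaluating the antiderivative F(x) = 2*x^5/5 + 3*x^4/4 + 2*x^3/3 + x^2/2 - 3*x at the endpoints):
  F(1) − F(−1) = -41/60 − (191/60) = -58/15.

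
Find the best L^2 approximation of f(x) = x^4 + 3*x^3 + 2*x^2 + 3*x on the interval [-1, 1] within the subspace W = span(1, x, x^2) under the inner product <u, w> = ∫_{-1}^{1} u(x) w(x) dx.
g(x) = 20*x^2/7 + 24*x/5 - 3/35

The best approximation g ∈ W is the orthogonal projection of f onto W. Writing g = a_0 + a_1 x + a_2 x^2, the coefficients solve the normal equations G · a = b where
  G_{ij} = <φ_i, φ_j> and b_i = <f, φ_i>, with φ_0 = 1, φ_1 = x, φ_2 = x^2.
G =
  [2, 0, 2/3]
  [0, 2/3, 0]
  [2/3, 0, 2/5],
b = (26/15, 16/5, 38/35).
Solving gives a_0 = -3/35, a_1 = 24/5, a_2 = 20/7, so
  g(x) = 20*x^2/7 + 24*x/5 - 3/35.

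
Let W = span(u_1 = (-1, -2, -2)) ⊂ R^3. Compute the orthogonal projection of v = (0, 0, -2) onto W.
proj_W(v) = (-4/9, -8/9, -8/9)

Set up U = [u_1 | ... | u_1] ∈ R^(3×1). The projector onto W = col(U) is P = U (U^T U)^(-1) U^T.
Compute U^T U =
  [9],
and U^T v = (4).
Solve U^T U · c = U^T v for the coefficients: c = (4/9). The projection is proj_W(v) = U c.
Check: (v - proj_W(v)) · u_1 = 0  (should be 0).
Result: proj_W(v) = (-4/9, -8/9, -8/9).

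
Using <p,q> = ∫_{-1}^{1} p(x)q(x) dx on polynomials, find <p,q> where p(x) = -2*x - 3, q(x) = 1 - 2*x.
<p,q> = -10/3

Expand the product: p(x)·q(x) = 4*x^2 + 4*x - 3.
∫_{-1}^{1} of each monomial x^k gives [2/(k+1) if k even, 0 if k odd]. Integrating term-by-term (or equivalently evaluating the antiderivative F(x) = 4*x^3/3 + 2*x^2 - 3*x at the endpoints):
  F(1) − F(−1) = 1/3 − (11/3) = -10/3.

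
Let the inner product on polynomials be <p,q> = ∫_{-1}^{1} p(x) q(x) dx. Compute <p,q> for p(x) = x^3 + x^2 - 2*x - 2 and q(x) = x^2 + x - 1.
<p,q> = 22/15

Expand the product: p(x)·q(x) = x^5 + 2*x^4 - 2*x^3 - 5*x^2 + 2.
∫_{-1}^{1} of each monomial x^k gives [2/(k+1) if k even, 0 if k odd]. Integrating term-by-term (or equivalently evaluating the antiderivative F(x) = x^6/6 + 2*x^5/5 - x^4/2 - 5*x^3/3 + 2*x at the endpoints):
  F(1) − F(−1) = 2/5 − (-16/15) = 22/15.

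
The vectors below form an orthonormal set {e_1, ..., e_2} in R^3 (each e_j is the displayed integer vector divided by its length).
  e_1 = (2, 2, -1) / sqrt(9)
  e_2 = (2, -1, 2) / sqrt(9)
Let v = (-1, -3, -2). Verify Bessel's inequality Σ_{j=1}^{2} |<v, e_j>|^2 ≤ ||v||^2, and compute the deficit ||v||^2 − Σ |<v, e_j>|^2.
Σ |<v, e_j>|^2 = 5; ||v||^2 = 14; deficit = 9

Write each e_j = u_j / sqrt(<u_j, u_j>) where u_j is the displayed integer vector. Then <v, e_j> = <v, u_j> / sqrt(<u_j, u_j>), so |<v, e_j>|^2 = <v, u_j>^2 / <u_j, u_j>.
Coefficients: <v, e_1> = -6/sqrt(9), <v, e_2> = -3/sqrt(9).
Square and sum: Σ |<v, e_j>|^2 = 5.
Compute ||v||^2 = v·v = 14.
Deficit = 14 − 5 = 9 ≥ 0, confirming Bessel's inequality. (The deficit equals ||v − Σ <v,e_j> e_j||^2, the squared distance from v to span{e_j}.)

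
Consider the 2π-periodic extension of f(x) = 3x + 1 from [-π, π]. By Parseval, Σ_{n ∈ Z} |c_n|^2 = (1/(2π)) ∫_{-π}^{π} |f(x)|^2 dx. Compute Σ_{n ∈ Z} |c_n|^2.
Σ |c_n|^2 = 3π^2 + 1

Expand and integrate term by term over [-π, π]:
  ∫ (3x)^2 dx = 9·(2π^3/3); ∫ 2·3·(1)·x dx = 0 (odd integrand); ∫ 1^2 dx = 1·2π.
So (1/(2π)) ∫_{-π}^{π} (3x + 1)^2 dx = 9π^2/3 + 1 = 3π^2 + 1.
Parseval ⇒ Σ |c_n|^2 = 3π^2 + 1.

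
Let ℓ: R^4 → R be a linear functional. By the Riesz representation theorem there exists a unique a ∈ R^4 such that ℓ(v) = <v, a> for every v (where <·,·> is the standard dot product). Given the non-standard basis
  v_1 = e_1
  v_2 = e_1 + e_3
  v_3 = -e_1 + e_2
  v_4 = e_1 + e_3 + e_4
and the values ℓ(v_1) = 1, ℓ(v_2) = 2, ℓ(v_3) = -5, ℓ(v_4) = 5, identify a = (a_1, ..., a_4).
a = (1, -4, 1, 3)

Write a = (a_1, ..., a_4) in the standard basis. For each basis vector v_i, ℓ(v_i) = <v_i, a> is a linear equation in the a_j's. Collect the n equations into a matrix system V a = ℓ, where row i of V is v_i (expressed in the standard basis). Since V is invertible (lower-triangular with 1s on the diagonal, up to permutation), solve by back-substitution:
  V =
[[1, 0, 0, 0],
 [1, 0, 1, 0],
 [-1, 1, 0, 0],
 [1, 0, 1, 1]]
  V a = (1, 2, -5, 5)
Solving gives a = (1, -4, 1, 3).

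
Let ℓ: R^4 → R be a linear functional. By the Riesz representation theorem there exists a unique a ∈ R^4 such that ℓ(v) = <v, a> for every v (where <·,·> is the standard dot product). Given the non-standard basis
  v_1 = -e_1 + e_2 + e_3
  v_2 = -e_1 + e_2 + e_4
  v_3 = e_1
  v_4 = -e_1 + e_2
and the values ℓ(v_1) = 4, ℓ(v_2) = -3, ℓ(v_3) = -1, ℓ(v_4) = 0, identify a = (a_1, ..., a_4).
a = (-1, -1, 4, -3)

Write a = (a_1, ..., a_4) in the standard basis. For each basis vector v_i, ℓ(v_i) = <v_i, a> is a linear equation in the a_j's. Collect the n equations into a matrix system V a = ℓ, where row i of V is v_i (expressed in the standard basis). Since V is invertible (lower-triangular with 1s on the diagonal, up to permutation), solve by back-substitution:
  V =
[[-1, 1, 1, 0],
 [-1, 1, 0, 1],
 [1, 0, 0, 0],
 [-1, 1, 0, 0]]
  V a = (4, -3, -1, 0)
Solving gives a = (-1, -1, 4, -3).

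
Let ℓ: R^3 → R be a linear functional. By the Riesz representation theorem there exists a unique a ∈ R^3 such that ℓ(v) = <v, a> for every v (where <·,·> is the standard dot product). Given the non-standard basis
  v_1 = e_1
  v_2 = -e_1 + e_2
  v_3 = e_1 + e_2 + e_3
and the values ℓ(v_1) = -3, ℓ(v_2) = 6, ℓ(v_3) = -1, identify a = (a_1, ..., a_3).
a = (-3, 3, -1)

Write a = (a_1, ..., a_3) in the standard basis. For each basis vector v_i, ℓ(v_i) = <v_i, a> is a linear equation in the a_j's. Collect the n equations into a matrix system V a = ℓ, where row i of V is v_i (expressed in the standard basis). Since V is invertible (lower-triangular with 1s on the diagonal, up to permutation), solve by back-substitution:
  V =
[[1, 0, 0],
 [-1, 1, 0],
 [1, 1, 1]]
  V a = (-3, 6, -1)
Solving gives a = (-3, 3, -1).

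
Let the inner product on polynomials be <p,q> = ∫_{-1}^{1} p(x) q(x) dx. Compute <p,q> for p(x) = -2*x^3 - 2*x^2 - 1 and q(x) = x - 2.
<p,q> = 88/15

Expand the product: p(x)·q(x) = -2*x^4 + 2*x^3 + 4*x^2 - x + 2.
∫_{-1}^{1} of each monomial x^k gives [2/(k+1) if k even, 0 if k odd]. Integrating term-by-term (or equivalently evaluating the antiderivative F(x) = -2*x^5/5 + x^4/2 + 4*x^3/3 - x^2/2 + 2*x at the endpoints):
  F(1) − F(−1) = 44/15 − (-44/15) = 88/15.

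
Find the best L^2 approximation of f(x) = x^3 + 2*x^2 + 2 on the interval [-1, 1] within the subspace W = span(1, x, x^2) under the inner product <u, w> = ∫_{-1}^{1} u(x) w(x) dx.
g(x) = 2*x^2 + 3*x/5 + 2

The best approximation g ∈ W is the orthogonal projection of f onto W. Writing g = a_0 + a_1 x + a_2 x^2, the coefficients solve the normal equations G · a = b where
  G_{ij} = <φ_i, φ_j> and b_i = <f, φ_i>, with φ_0 = 1, φ_1 = x, φ_2 = x^2.
G =
  [2, 0, 2/3]
  [0, 2/3, 0]
  [2/3, 0, 2/5],
b = (16/3, 2/5, 32/15).
Solving gives a_0 = 2, a_1 = 3/5, a_2 = 2, so
  g(x) = 2*x^2 + 3*x/5 + 2.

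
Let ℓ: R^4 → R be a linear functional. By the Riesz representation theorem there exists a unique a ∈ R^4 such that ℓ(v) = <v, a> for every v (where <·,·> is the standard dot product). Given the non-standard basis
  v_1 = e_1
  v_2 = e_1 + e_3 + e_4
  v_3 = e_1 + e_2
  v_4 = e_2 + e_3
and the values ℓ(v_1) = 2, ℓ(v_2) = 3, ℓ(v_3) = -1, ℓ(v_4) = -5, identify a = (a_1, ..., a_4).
a = (2, -3, -2, 3)

Write a = (a_1, ..., a_4) in the standard basis. For each basis vector v_i, ℓ(v_i) = <v_i, a> is a linear equation in the a_j's. Collect the n equations into a matrix system V a = ℓ, where row i of V is v_i (expressed in the standard basis). Since V is invertible (lower-triangular with 1s on the diagonal, up to permutation), solve by back-substitution:
  V =
[[1, 0, 0, 0],
 [1, 0, 1, 1],
 [1, 1, 0, 0],
 [0, 1, 1, 0]]
  V a = (2, 3, -1, -5)
Solving gives a = (2, -3, -2, 3).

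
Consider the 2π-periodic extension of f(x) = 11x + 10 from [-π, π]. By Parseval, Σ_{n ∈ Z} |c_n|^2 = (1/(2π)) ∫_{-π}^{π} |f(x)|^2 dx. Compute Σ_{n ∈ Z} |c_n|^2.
Σ |c_n|^2 = 121π^2/3 + 100

Expand and integrate term by term over [-π, π]:
  ∫ (11x)^2 dx = 121·(2π^3/3); ∫ 2·11·(10)·x dx = 0 (odd integrand); ∫ 10^2 dx = 100·2π.
So (1/(2π)) ∫_{-π}^{π} (11x + 10)^2 dx = 121π^2/3 + 100 = 121π^2/3 + 100.
Parseval ⇒ Σ |c_n|^2 = 121π^2/3 + 100.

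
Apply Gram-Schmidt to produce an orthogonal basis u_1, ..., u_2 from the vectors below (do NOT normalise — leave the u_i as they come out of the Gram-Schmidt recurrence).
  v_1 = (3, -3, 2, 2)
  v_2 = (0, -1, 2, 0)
Orthogonal basis:
  u_1 = (3, -3, 2, 2)
  u_2 = (-21/26, -5/26, 19/13, -7/13)

Apply the Gram-Schmidt recurrence
  u_1 = v_1
  u_i = v_i − Σ_{j<i} ((v_i · u_j) / (u_j · u_j)) · u_j.

Step by step this gives:
  u_1 = (3, -3, 2, 2)
  u_2 = (-21/26, -5/26, 19/13, -7/13)

Orthogonality check:
  u_2 · u_1 = 0 (should be 0)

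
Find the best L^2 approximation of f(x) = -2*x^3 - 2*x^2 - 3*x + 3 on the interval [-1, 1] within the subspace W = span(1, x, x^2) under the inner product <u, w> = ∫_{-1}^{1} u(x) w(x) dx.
g(x) = -2*x^2 - 21*x/5 + 3

The best approximation g ∈ W is the orthogonal projection of f onto W. Writing g = a_0 + a_1 x + a_2 x^2, the coefficients solve the normal equations G · a = b where
  G_{ij} = <φ_i, φ_j> and b_i = <f, φ_i>, with φ_0 = 1, φ_1 = x, φ_2 = x^2.
G =
  [2, 0, 2/3]
  [0, 2/3, 0]
  [2/3, 0, 2/5],
b = (14/3, -14/5, 6/5).
Solving gives a_0 = 3, a_1 = -21/5, a_2 = -2, so
  g(x) = -2*x^2 - 21*x/5 + 3.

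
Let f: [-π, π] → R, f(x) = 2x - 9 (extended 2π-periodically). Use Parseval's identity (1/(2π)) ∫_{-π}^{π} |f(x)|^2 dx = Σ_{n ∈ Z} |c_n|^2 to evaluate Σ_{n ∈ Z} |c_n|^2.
Σ |c_n|^2 = 4π^2/3 + 81

Expand and integrate term by term over [-π, π]:
  ∫ (2x)^2 dx = 4·(2π^3/3); ∫ 2·2·(-9)·x dx = 0 (odd integrand); ∫ (-9)^2 dx = 81·2π.
So (1/(2π)) ∫_{-π}^{π} (2x - 9)^2 dx = 4π^2/3 + 81 = 4π^2/3 + 81.
Parseval ⇒ Σ |c_n|^2 = 4π^2/3 + 81.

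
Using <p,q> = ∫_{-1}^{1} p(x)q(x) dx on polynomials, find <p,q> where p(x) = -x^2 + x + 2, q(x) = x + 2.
<p,q> = 22/3

Expand the product: p(x)·q(x) = -x^3 - x^2 + 4*x + 4.
∫_{-1}^{1} of each monomial x^k gives [2/(k+1) if k even, 0 if k odd]. Integrating term-by-term (or equivalently evaluating the antiderivative F(x) = -x^4/4 - x^3/3 + 2*x^2 + 4*x at the endpoints):
  F(1) − F(−1) = 65/12 − (-23/12) = 22/3.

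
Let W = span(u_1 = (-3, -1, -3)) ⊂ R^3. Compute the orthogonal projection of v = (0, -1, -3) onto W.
proj_W(v) = (-30/19, -10/19, -30/19)

Set up U = [u_1 | ... | u_1] ∈ R^(3×1). The projector onto W = col(U) is P = U (U^T U)^(-1) U^T.
Compute U^T U =
  [19],
and U^T v = (10).
Solve U^T U · c = U^T v for the coefficients: c = (10/19). The projection is proj_W(v) = U c.
Check: (v - proj_W(v)) · u_1 = 0  (should be 0).
Result: proj_W(v) = (-30/19, -10/19, -30/19).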